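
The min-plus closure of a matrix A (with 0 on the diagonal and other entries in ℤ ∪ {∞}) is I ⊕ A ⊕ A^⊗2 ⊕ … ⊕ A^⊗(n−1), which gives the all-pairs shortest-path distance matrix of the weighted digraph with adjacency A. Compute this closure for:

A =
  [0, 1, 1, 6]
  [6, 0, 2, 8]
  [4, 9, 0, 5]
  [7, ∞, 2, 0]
Closure =
  [0, 1, 1, 6]
  [6, 0, 2, 7]
  [4, 5, 0, 5]
  [6, 7, 2, 0]

This is the Floyd-Warshall all-pairs shortest-path computation. For each intermediate vertex k = 0, 1, …, 3, update dist[i][j] ← min(dist[i][j], dist[i][k] + dist[k][j]). The final matrix gives, for each (i, j), the minimum total weight of any directed path from i to j (possibly empty when i = j).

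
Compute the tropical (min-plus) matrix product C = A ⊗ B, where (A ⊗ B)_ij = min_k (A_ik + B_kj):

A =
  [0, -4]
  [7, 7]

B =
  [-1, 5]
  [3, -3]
A ⊗ B =
  [-1, -7]
  [6, 4]

Apply the min-plus product entry-by-entry:
  C[0][0] = min over k of (A[0][0] + B[0][0] = 0 + -1 = -1, A[0][1] + B[1][0] = -4 + 3 = -1) = -1 (attained at k = 0)
  C[0][1] = min over k of (A[0][0] + B[0][1] = 0 + 5 = 5, A[0][1] + B[1][1] = -4 + -3 = -7) = -7 (attained at k = 1)
  C[1][0] = min over k of (A[1][0] + B[0][0] = 7 + -1 = 6, A[1][1] + B[1][0] = 7 + 3 = 10) = 6 (attained at k = 0)
  C[1][1] = min over k of (A[1][0] + B[0][1] = 7 + 5 = 12, A[1][1] + B[1][1] = 7 + -3 = 4) = 4 (attained at k = 1)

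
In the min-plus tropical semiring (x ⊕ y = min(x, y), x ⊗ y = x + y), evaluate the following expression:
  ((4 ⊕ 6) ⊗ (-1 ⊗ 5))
((4 ⊕ 6) ⊗ (-1 ⊗ 5)) = 8

Expand innermost to outermost. Recall ⊕ takes the minimum of its arguments and ⊗ takes their sum. Working out the expression ((4 ⊕ 6) ⊗ (-1 ⊗ 5)) gives 8.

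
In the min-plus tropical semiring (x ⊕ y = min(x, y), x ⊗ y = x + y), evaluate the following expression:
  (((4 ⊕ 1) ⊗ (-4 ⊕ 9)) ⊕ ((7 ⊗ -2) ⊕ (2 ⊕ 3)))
(((4 ⊕ 1) ⊗ (-4 ⊕ 9)) ⊕ ((7 ⊗ -2) ⊕ (2 ⊕ 3))) = -3

Expand innermost to outermost. Recall ⊕ takes the minimum of its arguments and ⊗ takes their sum. Working out the expression (((4 ⊕ 1) ⊗ (-4 ⊕ 9)) ⊕ ((7 ⊗ -2) ⊕ (2 ⊕ 3))) gives -3.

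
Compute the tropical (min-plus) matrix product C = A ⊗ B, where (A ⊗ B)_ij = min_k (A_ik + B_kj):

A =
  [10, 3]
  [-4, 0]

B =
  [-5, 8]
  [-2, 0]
A ⊗ B =
  [1, 3]
  [-9, 0]

Apply the min-plus product entry-by-entry:
  C[0][0] = min over k of (A[0][0] + B[0][0] = 10 + -5 = 5, A[0][1] + B[1][0] = 3 + -2 = 1) = 1 (attained at k = 1)
  C[0][1] = min over k of (A[0][0] + B[0][1] = 10 + 8 = 18, A[0][1] + B[1][1] = 3 + 0 = 3) = 3 (attained at k = 1)
  C[1][0] = min over k of (A[1][0] + B[0][0] = -4 + -5 = -9, A[1][1] + B[1][0] = 0 + -2 = -2) = -9 (attained at k = 0)
  C[1][1] = min over k of (A[1][0] + B[0][1] = -4 + 8 = 4, A[1][1] + B[1][1] = 0 + 0 = 0) = 0 (attained at k = 1)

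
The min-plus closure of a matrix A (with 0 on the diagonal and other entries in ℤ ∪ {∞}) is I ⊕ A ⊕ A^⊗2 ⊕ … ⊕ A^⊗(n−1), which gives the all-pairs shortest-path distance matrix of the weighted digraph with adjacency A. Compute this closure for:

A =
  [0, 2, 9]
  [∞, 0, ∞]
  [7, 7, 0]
Closure =
  [0, 2, 9]
  [∞, 0, ∞]
  [7, 7, 0]

This is the Floyd-Warshall all-pairs shortest-path computation. For each intermediate vertex k = 0, 1, …, 2, update dist[i][j] ← min(dist[i][j], dist[i][k] + dist[k][j]). The final matrix gives, for each (i, j), the minimum total weight of any directed path from i to j (possibly empty when i = j).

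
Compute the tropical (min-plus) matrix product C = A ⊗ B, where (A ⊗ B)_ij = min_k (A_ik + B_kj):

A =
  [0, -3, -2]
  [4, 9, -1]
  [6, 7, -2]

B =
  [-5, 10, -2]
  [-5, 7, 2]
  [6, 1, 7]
A ⊗ B =
  [-8, -1, -2]
  [-1, 0, 2]
  [1, -1, 4]

Apply the min-plus product entry-by-entry:
  C[0][0] = min over k of (A[0][0] + B[0][0] = 0 + -5 = -5, A[0][1] + B[1][0] = -3 + -5 = -8, A[0][2] + B[2][0] = -2 + 6 = 4) = -8 (attained at k = 1)
  C[0][1] = min over k of (A[0][0] + B[0][1] = 0 + 10 = 10, A[0][1] + B[1][1] = -3 + 7 = 4, A[0][2] + B[2][1] = -2 + 1 = -1) = -1 (attained at k = 2)
  C[0][2] = min over k of (A[0][0] + B[0][2] = 0 + -2 = -2, A[0][1] + B[1][2] = -3 + 2 = -1, A[0][2] + B[2][2] = -2 + 7 = 5) = -2 (attained at k = 0)
  C[1][0] = min over k of (A[1][0] + B[0][0] = 4 + -5 = -1, A[1][1] + B[1][0] = 9 + -5 = 4, A[1][2] + B[2][0] = -1 + 6 = 5) = -1 (attained at k = 0)
  C[1][1] = min over k of (A[1][0] + B[0][1] = 4 + 10 = 14, A[1][1] + B[1][1] = 9 + 7 = 16, A[1][2] + B[2][1] = -1 + 1 = 0) = 0 (attained at k = 2)
  C[1][2] = min over k of (A[1][0] + B[0][2] = 4 + -2 = 2, A[1][1] + B[1][2] = 9 + 2 = 11, A[1][2] + B[2][2] = -1 + 7 = 6) = 2 (attained at k = 0)
  C[2][0] = min over k of (A[2][0] + B[0][0] = 6 + -5 = 1, A[2][1] + B[1][0] = 7 + -5 = 2, A[2][2] + B[2][0] = -2 + 6 = 4) = 1 (attained at k = 0)
  C[2][1] = min over k of (A[2][0] + B[0][1] = 6 + 10 = 16, A[2][1] + B[1][1] = 7 + 7 = 14, A[2][2] + B[2][1] = -2 + 1 = -1) = -1 (attained at k = 2)
  C[2][2] = min over k of (A[2][0] + B[0][2] = 6 + -2 = 4, A[2][1] + B[1][2] = 7 + 2 = 9, A[2][2] + B[2][2] = -2 + 7 = 5) = 4 (attained at k = 0)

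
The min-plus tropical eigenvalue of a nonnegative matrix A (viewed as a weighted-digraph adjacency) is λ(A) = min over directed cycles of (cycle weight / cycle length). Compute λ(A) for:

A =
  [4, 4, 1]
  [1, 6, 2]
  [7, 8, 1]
λ(A) = 1

Enumerate directed cycles and compute their means (weight / length). Sample:
  cycle 0 → 0: weight = 4, length = 1, mean = 4/1 ≈ 4.000
  cycle 1 → 1: weight = 6, length = 1, mean = 6/1 ≈ 6.000
  cycle 2 → 2: weight = 1, length = 1, mean = 1/1 ≈ 1.000
  cycle 0 → 1 → 0: weight = 5, length = 2, mean = 5/2 ≈ 2.500
  cycle 0 → 2 → 0: weight = 8, length = 2, mean = 8/2 ≈ 4.000
  cycle 1 → 0 → 1: weight = 5, length = 2, mean = 5/2 ≈ 2.500
Minimum mean = 1.000, attained e.g. along the cycle 2 → 2 with weight 1 and length 1. So λ(A) = 1/1 = 1.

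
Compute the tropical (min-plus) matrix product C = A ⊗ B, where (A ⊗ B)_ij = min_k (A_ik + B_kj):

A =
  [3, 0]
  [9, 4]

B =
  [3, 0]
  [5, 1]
A ⊗ B =
  [5, 1]
  [9, 5]

Apply the min-plus product entry-by-entry:
  C[0][0] = min over k of (A[0][0] + B[0][0] = 3 + 3 = 6, A[0][1] + B[1][0] = 0 + 5 = 5) = 5 (attained at k = 1)
  C[0][1] = min over k of (A[0][0] + B[0][1] = 3 + 0 = 3, A[0][1] + B[1][1] = 0 + 1 = 1) = 1 (attained at k = 1)
  C[1][0] = min over k of (A[1][0] + B[0][0] = 9 + 3 = 12, A[1][1] + B[1][0] = 4 + 5 = 9) = 9 (attained at k = 1)
  C[1][1] = min over k of (A[1][0] + B[0][1] = 9 + 0 = 9, A[1][1] + B[1][1] = 4 + 1 = 5) = 5 (attained at k = 1)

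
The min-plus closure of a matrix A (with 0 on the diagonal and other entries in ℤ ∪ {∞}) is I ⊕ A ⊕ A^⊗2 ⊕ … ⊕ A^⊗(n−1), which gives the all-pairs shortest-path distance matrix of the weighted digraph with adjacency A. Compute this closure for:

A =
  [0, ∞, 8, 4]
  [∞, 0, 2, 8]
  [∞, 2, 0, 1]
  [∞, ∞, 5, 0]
Closure =
  [0, 10, 8, 4]
  [∞, 0, 2, 3]
  [∞, 2, 0, 1]
  [∞, 7, 5, 0]

This is the Floyd-Warshall all-pairs shortest-path computation. For each intermediate vertex k = 0, 1, …, 3, update dist[i][j] ← min(dist[i][j], dist[i][k] + dist[k][j]). The final matrix gives, for each (i, j), the minimum total weight of any directed path from i to j (possibly empty when i = j).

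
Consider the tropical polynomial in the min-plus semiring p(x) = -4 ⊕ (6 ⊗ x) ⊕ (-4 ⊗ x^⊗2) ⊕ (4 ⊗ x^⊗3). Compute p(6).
p(6) = -4

A tropical monomial a ⊗ x^⊗i evaluates to a + i · x. Evaluating each term at x = 6:
  Term 0 contributes -4 + 0 · 6 = -4
  Term 1 contributes 6 + 1 · 6 = 12
  Term 2 contributes -4 + 2 · 6 = 8
  Term 3 contributes 4 + 3 · 6 = 22
p(6) = ⊕ of these = min[-4, 12, 8, 22] = -4.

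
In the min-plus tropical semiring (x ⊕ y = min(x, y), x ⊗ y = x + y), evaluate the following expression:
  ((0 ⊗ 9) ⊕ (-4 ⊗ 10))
((0 ⊗ 9) ⊕ (-4 ⊗ 10)) = 6

Expand innermost to outermost. Recall ⊕ takes the minimum of its arguments and ⊗ takes their sum. Working out the expression ((0 ⊗ 9) ⊕ (-4 ⊗ 10)) gives 6.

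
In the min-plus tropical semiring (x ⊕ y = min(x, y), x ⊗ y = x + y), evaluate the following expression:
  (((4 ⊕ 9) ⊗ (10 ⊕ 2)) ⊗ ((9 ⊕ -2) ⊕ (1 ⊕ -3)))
(((4 ⊕ 9) ⊗ (10 ⊕ 2)) ⊗ ((9 ⊕ -2) ⊕ (1 ⊕ -3))) = 3

Expand innermost to outermost. Recall ⊕ takes the minimum of its arguments and ⊗ takes their sum. Working out the expression (((4 ⊕ 9) ⊗ (10 ⊕ 2)) ⊗ ((9 ⊕ -2) ⊕ (1 ⊕ -3))) gives 3.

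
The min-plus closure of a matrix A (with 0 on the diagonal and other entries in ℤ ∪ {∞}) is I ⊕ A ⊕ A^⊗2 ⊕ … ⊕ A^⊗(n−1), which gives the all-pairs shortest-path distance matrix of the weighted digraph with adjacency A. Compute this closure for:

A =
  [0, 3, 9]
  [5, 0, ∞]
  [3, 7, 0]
Closure =
  [0, 3, 9]
  [5, 0, 14]
  [3, 6, 0]

This is the Floyd-Warshall all-pairs shortest-path computation. For each intermediate vertex k = 0, 1, …, 2, update dist[i][j] ← min(dist[i][j], dist[i][k] + dist[k][j]). The final matrix gives, for each (i, j), the minimum total weight of any directed path from i to j (possibly empty when i = j).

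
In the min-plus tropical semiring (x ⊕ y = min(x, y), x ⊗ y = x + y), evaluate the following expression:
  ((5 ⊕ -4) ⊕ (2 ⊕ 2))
((5 ⊕ -4) ⊕ (2 ⊕ 2)) = -4

Expand innermost to outermost. Recall ⊕ takes the minimum of its arguments and ⊗ takes their sum. Working out the expression ((5 ⊕ -4) ⊕ (2 ⊕ 2)) gives -4.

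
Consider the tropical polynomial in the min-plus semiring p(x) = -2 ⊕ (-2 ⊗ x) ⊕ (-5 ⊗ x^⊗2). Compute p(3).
p(3) = -2

A tropical monomial a ⊗ x^⊗i evaluates to a + i · x. Evaluating each term at x = 3:
  Term 0 contributes -2 + 0 · 3 = -2
  Term 1 contributes -2 + 1 · 3 = 1
  Term 2 contributes -5 + 2 · 3 = 1
p(3) = ⊕ of these = min[-2, 1, 1] = -2.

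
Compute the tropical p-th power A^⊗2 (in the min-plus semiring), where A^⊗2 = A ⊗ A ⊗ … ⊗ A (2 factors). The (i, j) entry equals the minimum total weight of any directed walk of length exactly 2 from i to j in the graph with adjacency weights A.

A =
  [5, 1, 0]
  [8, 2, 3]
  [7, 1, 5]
A^⊗2 =
  [7, 1, 4]
  [10, 4, 5]
  [9, 3, 4]

Each entry (A^⊗2)_ij equals the minimum over all length-2 walks i = v_0 → v_1 → … → v_2 = j of Σ_t A[v_t][v_{t+1}]. For example, for (i, j) = (0, 2) we minimise over 3 possible intermediate vertex sequences; the minimum is 4, attained along the walk 0 → 1 → 2.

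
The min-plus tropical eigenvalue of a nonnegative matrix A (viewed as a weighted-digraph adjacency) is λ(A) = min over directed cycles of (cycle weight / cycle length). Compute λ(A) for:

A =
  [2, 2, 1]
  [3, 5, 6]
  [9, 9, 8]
λ(A) = 2

Enumerate directed cycles and compute their means (weight / length). Sample:
  cycle 0 → 0: weight = 2, length = 1, mean = 2/1 ≈ 2.000
  cycle 1 → 1: weight = 5, length = 1, mean = 5/1 ≈ 5.000
  cycle 2 → 2: weight = 8, length = 1, mean = 8/1 ≈ 8.000
  cycle 0 → 1 → 0: weight = 5, length = 2, mean = 5/2 ≈ 2.500
  cycle 0 → 2 → 0: weight = 10, length = 2, mean = 10/2 ≈ 5.000
  cycle 1 → 0 → 1: weight = 5, length = 2, mean = 5/2 ≈ 2.500
Minimum mean = 2.000, attained e.g. along the cycle 0 → 0 with weight 2 and length 1. So λ(A) = 2/1 = 2.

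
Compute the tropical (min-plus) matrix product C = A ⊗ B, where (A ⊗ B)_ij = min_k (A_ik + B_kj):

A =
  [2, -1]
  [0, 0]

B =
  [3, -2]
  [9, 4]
A ⊗ B =
  [5, 0]
  [3, -2]

Apply the min-plus product entry-by-entry:
  C[0][0] = min over k of (A[0][0] + B[0][0] = 2 + 3 = 5, A[0][1] + B[1][0] = -1 + 9 = 8) = 5 (attained at k = 0)
  C[0][1] = min over k of (A[0][0] + B[0][1] = 2 + -2 = 0, A[0][1] + B[1][1] = -1 + 4 = 3) = 0 (attained at k = 0)
  C[1][0] = min over k of (A[1][0] + B[0][0] = 0 + 3 = 3, A[1][1] + B[1][0] = 0 + 9 = 9) = 3 (attained at k = 0)
  C[1][1] = min over k of (A[1][0] + B[0][1] = 0 + -2 = -2, A[1][1] + B[1][1] = 0 + 4 = 4) = -2 (attained at k = 0)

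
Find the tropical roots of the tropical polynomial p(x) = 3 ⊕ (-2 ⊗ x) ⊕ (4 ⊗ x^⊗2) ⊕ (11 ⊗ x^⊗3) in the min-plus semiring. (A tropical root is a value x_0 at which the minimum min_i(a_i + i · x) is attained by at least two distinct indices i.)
Roots: {-7, -6, 5}

Each tropical root is a break point of the lower envelope of the lines y = a_i + i · x (there are 4 lines, with slopes 0, 1, ..., 3). Only the lines that attain the minimum somewhere contribute to roots; other lines are dominated. Here the surviving (envelope) indices are i = 3, i = 2, i = 1, i = 0.
Intersections between consecutive envelope lines give the roots: for adjacent envelope indices i < j the intersection is x = (a_i − a_j) / (j − i). Reading off the sorted break points: {-7, -6, 5}.
Verification: at each break x_0, at least two indices attain the minimum of min_i(a_i + i · x_0).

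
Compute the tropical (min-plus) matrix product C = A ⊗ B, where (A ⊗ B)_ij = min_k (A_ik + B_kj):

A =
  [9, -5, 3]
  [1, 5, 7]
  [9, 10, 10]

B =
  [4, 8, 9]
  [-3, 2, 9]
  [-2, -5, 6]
A ⊗ B =
  [-8, -3, 4]
  [2, 2, 10]
  [7, 5, 16]

Apply the min-plus product entry-by-entry:
  C[0][0] = min over k of (A[0][0] + B[0][0] = 9 + 4 = 13, A[0][1] + B[1][0] = -5 + -3 = -8, A[0][2] + B[2][0] = 3 + -2 = 1) = -8 (attained at k = 1)
  C[0][1] = min over k of (A[0][0] + B[0][1] = 9 + 8 = 17, A[0][1] + B[1][1] = -5 + 2 = -3, A[0][2] + B[2][1] = 3 + -5 = -2) = -3 (attained at k = 1)
  C[0][2] = min over k of (A[0][0] + B[0][2] = 9 + 9 = 18, A[0][1] + B[1][2] = -5 + 9 = 4, A[0][2] + B[2][2] = 3 + 6 = 9) = 4 (attained at k = 1)
  C[1][0] = min over k of (A[1][0] + B[0][0] = 1 + 4 = 5, A[1][1] + B[1][0] = 5 + -3 = 2, A[1][2] + B[2][0] = 7 + -2 = 5) = 2 (attained at k = 1)
  C[1][1] = min over k of (A[1][0] + B[0][1] = 1 + 8 = 9, A[1][1] + B[1][1] = 5 + 2 = 7, A[1][2] + B[2][1] = 7 + -5 = 2) = 2 (attained at k = 2)
  C[1][2] = min over k of (A[1][0] + B[0][2] = 1 + 9 = 10, A[1][1] + B[1][2] = 5 + 9 = 14, A[1][2] + B[2][2] = 7 + 6 = 13) = 10 (attained at k = 0)
  C[2][0] = min over k of (A[2][0] + B[0][0] = 9 + 4 = 13, A[2][1] + B[1][0] = 10 + -3 = 7, A[2][2] + B[2][0] = 10 + -2 = 8) = 7 (attained at k = 1)
  C[2][1] = min over k of (A[2][0] + B[0][1] = 9 + 8 = 17, A[2][1] + B[1][1] = 10 + 2 = 12, A[2][2] + B[2][1] = 10 + -5 = 5) = 5 (attained at k = 2)
  C[2][2] = min over k of (A[2][0] + B[0][2] = 9 + 9 = 18, A[2][1] + B[1][2] = 10 + 9 = 19, A[2][2] + B[2][2] = 10 + 6 = 16) = 16 (attained at k = 2)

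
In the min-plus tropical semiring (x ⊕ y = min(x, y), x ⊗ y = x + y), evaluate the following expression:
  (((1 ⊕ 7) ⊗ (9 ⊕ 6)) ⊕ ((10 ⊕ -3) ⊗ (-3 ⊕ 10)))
(((1 ⊕ 7) ⊗ (9 ⊕ 6)) ⊕ ((10 ⊕ -3) ⊗ (-3 ⊕ 10))) = -6

Expand innermost to outermost. Recall ⊕ takes the minimum of its arguments and ⊗ takes their sum. Working out the expression (((1 ⊕ 7) ⊗ (9 ⊕ 6)) ⊕ ((10 ⊕ -3) ⊗ (-3 ⊕ 10))) gives -6.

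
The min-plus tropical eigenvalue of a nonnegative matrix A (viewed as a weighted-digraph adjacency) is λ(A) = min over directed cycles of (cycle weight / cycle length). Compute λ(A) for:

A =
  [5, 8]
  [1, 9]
λ(A) = 9/2

Enumerate directed cycles and compute their means (weight / length). Sample:
  cycle 0 → 0: weight = 5, length = 1, mean = 5/1 ≈ 5.000
  cycle 1 → 1: weight = 9, length = 1, mean = 9/1 ≈ 9.000
  cycle 0 → 1 → 0: weight = 9, length = 2, mean = 9/2 ≈ 4.500
  cycle 1 → 0 → 1: weight = 9, length = 2, mean = 9/2 ≈ 4.500
Minimum mean = 4.500, attained e.g. along the cycle 0 → 1 → 0 with weight 9 and length 2. So λ(A) = 9/2 = 9/2.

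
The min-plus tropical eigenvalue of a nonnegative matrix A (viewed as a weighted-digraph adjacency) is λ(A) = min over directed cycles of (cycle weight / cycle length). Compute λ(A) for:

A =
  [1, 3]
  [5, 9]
λ(A) = 1

Enumerate directed cycles and compute their means (weight / length). Sample:
  cycle 0 → 0: weight = 1, length = 1, mean = 1/1 ≈ 1.000
  cycle 1 → 1: weight = 9, length = 1, mean = 9/1 ≈ 9.000
  cycle 0 → 1 → 0: weight = 8, length = 2, mean = 8/2 ≈ 4.000
  cycle 1 → 0 → 1: weight = 8, length = 2, mean = 8/2 ≈ 4.000
Minimum mean = 1.000, attained e.g. along the cycle 0 → 0 with weight 1 and length 1. So λ(A) = 1/1 = 1.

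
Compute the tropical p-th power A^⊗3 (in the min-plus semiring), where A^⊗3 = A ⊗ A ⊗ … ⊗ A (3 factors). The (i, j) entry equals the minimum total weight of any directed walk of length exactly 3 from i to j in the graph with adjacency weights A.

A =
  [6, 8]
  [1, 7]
A^⊗3 =
  [15, 17]
  [10, 15]

Each entry (A^⊗3)_ij equals the minimum over all length-3 walks i = v_0 → v_1 → … → v_3 = j of Σ_t A[v_t][v_{t+1}]. For example, for (i, j) = (0, 1) we minimise over 4 possible intermediate vertex sequences; the minimum is 17, attained along the walk 0 → 1 → 0 → 1.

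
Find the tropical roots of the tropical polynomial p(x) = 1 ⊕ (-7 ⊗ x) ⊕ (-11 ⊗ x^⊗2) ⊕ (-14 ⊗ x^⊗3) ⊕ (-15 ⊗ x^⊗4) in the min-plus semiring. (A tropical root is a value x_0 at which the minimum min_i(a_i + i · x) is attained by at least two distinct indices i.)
Roots: {1, 3, 4, 8}

Each tropical root is a break point of the lower envelope of the lines y = a_i + i · x (there are 5 lines, with slopes 0, 1, ..., 4). Only the lines that attain the minimum somewhere contribute to roots; other lines are dominated. Here the surviving (envelope) indices are i = 4, i = 3, i = 2, i = 1, i = 0.
Intersections between consecutive envelope lines give the roots: for adjacent envelope indices i < j the intersection is x = (a_i − a_j) / (j − i). Reading off the sorted break points: {1, 3, 4, 8}.
Verification: at each break x_0, at least two indices attain the minimum of min_i(a_i + i · x_0).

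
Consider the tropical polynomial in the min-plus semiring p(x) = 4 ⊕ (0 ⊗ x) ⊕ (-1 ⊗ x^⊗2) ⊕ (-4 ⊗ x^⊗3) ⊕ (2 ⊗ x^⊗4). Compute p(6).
p(6) = 4

A tropical monomial a ⊗ x^⊗i evaluates to a + i · x. Evaluating each term at x = 6:
  Term 0 contributes 4 + 0 · 6 = 4
  Term 1 contributes 0 + 1 · 6 = 6
  Term 2 contributes -1 + 2 · 6 = 11
  Term 3 contributes -4 + 3 · 6 = 14
  Term 4 contributes 2 + 4 · 6 = 26
p(6) = ⊕ of these = min[4, 6, 11, 14, 26] = 4.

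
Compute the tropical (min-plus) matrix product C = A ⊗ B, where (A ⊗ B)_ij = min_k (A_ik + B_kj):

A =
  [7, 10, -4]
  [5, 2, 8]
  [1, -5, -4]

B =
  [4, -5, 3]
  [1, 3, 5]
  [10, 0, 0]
A ⊗ B =
  [6, -4, -4]
  [3, 0, 7]
  [-4, -4, -4]

Apply the min-plus product entry-by-entry:
  C[0][0] = min over k of (A[0][0] + B[0][0] = 7 + 4 = 11, A[0][1] + B[1][0] = 10 + 1 = 11, A[0][2] + B[2][0] = -4 + 10 = 6) = 6 (attained at k = 2)
  C[0][1] = min over k of (A[0][0] + B[0][1] = 7 + -5 = 2, A[0][1] + B[1][1] = 10 + 3 = 13, A[0][2] + B[2][1] = -4 + 0 = -4) = -4 (attained at k = 2)
  C[0][2] = min over k of (A[0][0] + B[0][2] = 7 + 3 = 10, A[0][1] + B[1][2] = 10 + 5 = 15, A[0][2] + B[2][2] = -4 + 0 = -4) = -4 (attained at k = 2)
  C[1][0] = min over k of (A[1][0] + B[0][0] = 5 + 4 = 9, A[1][1] + B[1][0] = 2 + 1 = 3, A[1][2] + B[2][0] = 8 + 10 = 18) = 3 (attained at k = 1)
  C[1][1] = min over k of (A[1][0] + B[0][1] = 5 + -5 = 0, A[1][1] + B[1][1] = 2 + 3 = 5, A[1][2] + B[2][1] = 8 + 0 = 8) = 0 (attained at k = 0)
  C[1][2] = min over k of (A[1][0] + B[0][2] = 5 + 3 = 8, A[1][1] + B[1][2] = 2 + 5 = 7, A[1][2] + B[2][2] = 8 + 0 = 8) = 7 (attained at k = 1)
  C[2][0] = min over k of (A[2][0] + B[0][0] = 1 + 4 = 5, A[2][1] + B[1][0] = -5 + 1 = -4, A[2][2] + B[2][0] = -4 + 10 = 6) = -4 (attained at k = 1)
  C[2][1] = min over k of (A[2][0] + B[0][1] = 1 + -5 = -4, A[2][1] + B[1][1] = -5 + 3 = -2, A[2][2] + B[2][1] = -4 + 0 = -4) = -4 (attained at k = 0)
  C[2][2] = min over k of (A[2][0] + B[0][2] = 1 + 3 = 4, A[2][1] + B[1][2] = -5 + 5 = 0, A[2][2] + B[2][2] = -4 + 0 = -4) = -4 (attained at k = 2)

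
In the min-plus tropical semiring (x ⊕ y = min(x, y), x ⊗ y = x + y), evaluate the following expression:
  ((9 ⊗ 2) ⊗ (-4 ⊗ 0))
((9 ⊗ 2) ⊗ (-4 ⊗ 0)) = 7

Expand innermost to outermost. Recall ⊕ takes the minimum of its arguments and ⊗ takes their sum. Working out the expression ((9 ⊗ 2) ⊗ (-4 ⊗ 0)) gives 7.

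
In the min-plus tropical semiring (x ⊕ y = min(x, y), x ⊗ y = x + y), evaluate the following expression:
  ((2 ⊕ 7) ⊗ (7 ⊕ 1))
((2 ⊕ 7) ⊗ (7 ⊕ 1)) = 3

Expand innermost to outermost. Recall ⊕ takes the minimum of its arguments and ⊗ takes their sum. Working out the expression ((2 ⊕ 7) ⊗ (7 ⊕ 1)) gives 3.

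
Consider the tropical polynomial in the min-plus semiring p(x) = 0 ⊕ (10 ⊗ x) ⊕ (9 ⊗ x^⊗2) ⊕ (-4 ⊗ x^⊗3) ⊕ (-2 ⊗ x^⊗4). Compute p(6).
p(6) = 0

A tropical monomial a ⊗ x^⊗i evaluates to a + i · x. Evaluating each term at x = 6:
  Term 0 contributes 0 + 0 · 6 = 0
  Term 1 contributes 10 + 1 · 6 = 16
  Term 2 contributes 9 + 2 · 6 = 21
  Term 3 contributes -4 + 3 · 6 = 14
  Term 4 contributes -2 + 4 · 6 = 22
p(6) = ⊕ of these = min[0, 16, 21, 14, 22] = 0.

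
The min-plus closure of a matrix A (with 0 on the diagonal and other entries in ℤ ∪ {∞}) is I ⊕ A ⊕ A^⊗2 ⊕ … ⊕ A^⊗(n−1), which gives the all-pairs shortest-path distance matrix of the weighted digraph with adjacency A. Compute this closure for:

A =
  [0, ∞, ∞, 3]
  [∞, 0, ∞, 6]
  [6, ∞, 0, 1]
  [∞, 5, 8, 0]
Closure =
  [0, 8, 11, 3]
  [20, 0, 14, 6]
  [6, 6, 0, 1]
  [14, 5, 8, 0]

This is the Floyd-Warshall all-pairs shortest-path computation. For each intermediate vertex k = 0, 1, …, 3, update dist[i][j] ← min(dist[i][j], dist[i][k] + dist[k][j]). The final matrix gives, for each (i, j), the minimum total weight of any directed path from i to j (possibly empty when i = j).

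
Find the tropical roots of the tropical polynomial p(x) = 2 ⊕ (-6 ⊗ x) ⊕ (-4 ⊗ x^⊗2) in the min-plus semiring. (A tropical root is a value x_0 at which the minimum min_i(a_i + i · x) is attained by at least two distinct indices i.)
Roots: {-2, 8}

Each tropical root is a break point of the lower envelope of the lines y = a_i + i · x (there are 3 lines, with slopes 0, 1, ..., 2). Only the lines that attain the minimum somewhere contribute to roots; other lines are dominated. Here the surviving (envelope) indices are i = 2, i = 1, i = 0.
Intersections between consecutive envelope lines give the roots: for adjacent envelope indices i < j the intersection is x = (a_i − a_j) / (j − i). Reading off the sorted break points: {-2, 8}.
Verification: at each break x_0, at least two indices attain the minimum of min_i(a_i + i · x_0).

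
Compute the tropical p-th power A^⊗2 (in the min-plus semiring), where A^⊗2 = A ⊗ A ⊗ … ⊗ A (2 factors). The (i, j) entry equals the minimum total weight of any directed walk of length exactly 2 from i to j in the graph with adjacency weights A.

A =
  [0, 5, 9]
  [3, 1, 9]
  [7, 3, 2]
A^⊗2 =
  [0, 5, 9]
  [3, 2, 10]
  [6, 4, 4]

Each entry (A^⊗2)_ij equals the minimum over all length-2 walks i = v_0 → v_1 → … → v_2 = j of Σ_t A[v_t][v_{t+1}]. For example, for (i, j) = (0, 2) we minimise over 3 possible intermediate vertex sequences; the minimum is 9, attained along the walk 0 → 0 → 2.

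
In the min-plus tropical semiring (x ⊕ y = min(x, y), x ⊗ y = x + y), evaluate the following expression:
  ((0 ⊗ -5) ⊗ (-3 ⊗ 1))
((0 ⊗ -5) ⊗ (-3 ⊗ 1)) = -7

Expand innermost to outermost. Recall ⊕ takes the minimum of its arguments and ⊗ takes their sum. Working out the expression ((0 ⊗ -5) ⊗ (-3 ⊗ 1)) gives -7.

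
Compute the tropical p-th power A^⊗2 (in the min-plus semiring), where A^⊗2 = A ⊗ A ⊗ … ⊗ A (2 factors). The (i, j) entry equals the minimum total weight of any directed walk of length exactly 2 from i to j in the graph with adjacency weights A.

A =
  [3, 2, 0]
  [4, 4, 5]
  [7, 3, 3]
A^⊗2 =
  [6, 3, 3]
  [7, 6, 4]
  [7, 6, 6]

Each entry (A^⊗2)_ij equals the minimum over all length-2 walks i = v_0 → v_1 → … → v_2 = j of Σ_t A[v_t][v_{t+1}]. For example, for (i, j) = (0, 2) we minimise over 3 possible intermediate vertex sequences; the minimum is 3, attained along the walk 0 → 0 → 2.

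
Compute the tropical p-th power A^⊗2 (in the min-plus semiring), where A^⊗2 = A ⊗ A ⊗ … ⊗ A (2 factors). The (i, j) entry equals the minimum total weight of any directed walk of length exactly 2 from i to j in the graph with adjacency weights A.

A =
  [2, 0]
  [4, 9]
A^⊗2 =
  [4, 2]
  [6, 4]

Each entry (A^⊗2)_ij equals the minimum over all length-2 walks i = v_0 → v_1 → … → v_2 = j of Σ_t A[v_t][v_{t+1}]. For example, for (i, j) = (0, 1) we minimise over 2 possible intermediate vertex sequences; the minimum is 2, attained along the walk 0 → 0 → 1.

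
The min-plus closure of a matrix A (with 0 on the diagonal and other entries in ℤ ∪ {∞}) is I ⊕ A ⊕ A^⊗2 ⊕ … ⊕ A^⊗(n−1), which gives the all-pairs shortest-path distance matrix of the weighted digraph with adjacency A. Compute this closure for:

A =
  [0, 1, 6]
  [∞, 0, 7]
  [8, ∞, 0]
Closure =
  [0, 1, 6]
  [15, 0, 7]
  [8, 9, 0]

This is the Floyd-Warshall all-pairs shortest-path computation. For each intermediate vertex k = 0, 1, …, 2, update dist[i][j] ← min(dist[i][j], dist[i][k] + dist[k][j]). The final matrix gives, for each (i, j), the minimum total weight of any directed path from i to j (possibly empty when i = j).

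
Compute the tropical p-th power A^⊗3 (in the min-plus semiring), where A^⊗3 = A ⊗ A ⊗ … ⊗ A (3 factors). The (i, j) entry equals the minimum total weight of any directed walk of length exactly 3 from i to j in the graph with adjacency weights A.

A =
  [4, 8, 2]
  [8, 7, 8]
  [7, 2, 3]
A^⊗3 =
  [12, 7, 8]
  [16, 12, 13]
  [13, 8, 9]

Each entry (A^⊗3)_ij equals the minimum over all length-3 walks i = v_0 → v_1 → … → v_3 = j of Σ_t A[v_t][v_{t+1}]. For example, for (i, j) = (0, 2) we minimise over 9 possible intermediate vertex sequences; the minimum is 8, attained along the walk 0 → 2 → 2 → 2.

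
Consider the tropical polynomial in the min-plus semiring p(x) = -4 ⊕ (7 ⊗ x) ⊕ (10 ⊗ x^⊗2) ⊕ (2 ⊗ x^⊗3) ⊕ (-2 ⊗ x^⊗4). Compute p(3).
p(3) = -4

A tropical monomial a ⊗ x^⊗i evaluates to a + i · x. Evaluating each term at x = 3:
  Term 0 contributes -4 + 0 · 3 = -4
  Term 1 contributes 7 + 1 · 3 = 10
  Term 2 contributes 10 + 2 · 3 = 16
  Term 3 contributes 2 + 3 · 3 = 11
  Term 4 contributes -2 + 4 · 3 = 10
p(3) = ⊕ of these = min[-4, 10, 16, 11, 10] = -4.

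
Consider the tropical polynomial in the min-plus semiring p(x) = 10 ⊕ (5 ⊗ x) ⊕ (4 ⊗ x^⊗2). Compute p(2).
p(2) = 7

A tropical monomial a ⊗ x^⊗i evaluates to a + i · x. Evaluating each term at x = 2:
  Term 0 contributes 10 + 0 · 2 = 10
  Term 1 contributes 5 + 1 · 2 = 7
  Term 2 contributes 4 + 2 · 2 = 8
p(2) = ⊕ of these = min[10, 7, 8] = 7.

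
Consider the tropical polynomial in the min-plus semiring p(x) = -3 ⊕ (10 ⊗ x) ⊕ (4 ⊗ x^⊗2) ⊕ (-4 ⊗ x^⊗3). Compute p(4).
p(4) = -3

A tropical monomial a ⊗ x^⊗i evaluates to a + i · x. Evaluating each term at x = 4:
  Term 0 contributes -3 + 0 · 4 = -3
  Term 1 contributes 10 + 1 · 4 = 14
  Term 2 contributes 4 + 2 · 4 = 12
  Term 3 contributes -4 + 3 · 4 = 8
p(4) = ⊕ of these = min[-3, 14, 12, 8] = -3.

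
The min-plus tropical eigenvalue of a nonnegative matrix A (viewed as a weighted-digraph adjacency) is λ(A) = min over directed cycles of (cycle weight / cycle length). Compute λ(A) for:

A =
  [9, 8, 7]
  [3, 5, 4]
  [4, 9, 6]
λ(A) = 5

Enumerate directed cycles and compute their means (weight / length). Sample:
  cycle 0 → 0: weight = 9, length = 1, mean = 9/1 ≈ 9.000
  cycle 1 → 1: weight = 5, length = 1, mean = 5/1 ≈ 5.000
  cycle 2 → 2: weight = 6, length = 1, mean = 6/1 ≈ 6.000
  cycle 0 → 1 → 0: weight = 11, length = 2, mean = 11/2 ≈ 5.500
  cycle 0 → 2 → 0: weight = 11, length = 2, mean = 11/2 ≈ 5.500
  cycle 1 → 0 → 1: weight = 11, length = 2, mean = 11/2 ≈ 5.500
Minimum mean = 5.000, attained e.g. along the cycle 1 → 1 with weight 5 and length 1. So λ(A) = 5/1 = 5.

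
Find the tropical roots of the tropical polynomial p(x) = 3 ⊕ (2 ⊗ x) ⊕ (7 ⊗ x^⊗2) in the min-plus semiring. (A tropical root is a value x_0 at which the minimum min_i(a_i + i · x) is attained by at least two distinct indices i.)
Roots: {-5, 1}

Each tropical root is a break point of the lower envelope of the lines y = a_i + i · x (there are 3 lines, with slopes 0, 1, ..., 2). Only the lines that attain the minimum somewhere contribute to roots; other lines are dominated. Here the surviving (envelope) indices are i = 2, i = 1, i = 0.
Intersections between consecutive envelope lines give the roots: for adjacent envelope indices i < j the intersection is x = (a_i − a_j) / (j − i). Reading off the sorted break points: {-5, 1}.
Verification: at each break x_0, at least two indices attain the minimum of min_i(a_i + i · x_0).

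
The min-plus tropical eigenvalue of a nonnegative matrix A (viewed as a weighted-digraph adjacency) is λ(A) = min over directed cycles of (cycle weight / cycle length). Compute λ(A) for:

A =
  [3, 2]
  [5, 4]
λ(A) = 3

Enumerate directed cycles and compute their means (weight / length). Sample:
  cycle 0 → 0: weight = 3, length = 1, mean = 3/1 ≈ 3.000
  cycle 1 → 1: weight = 4, length = 1, mean = 4/1 ≈ 4.000
  cycle 0 → 1 → 0: weight = 7, length = 2, mean = 7/2 ≈ 3.500
  cycle 1 → 0 → 1: weight = 7, length = 2, mean = 7/2 ≈ 3.500
Minimum mean = 3.000, attained e.g. along the cycle 0 → 0 with weight 3 and length 1. So λ(A) = 3/1 = 3.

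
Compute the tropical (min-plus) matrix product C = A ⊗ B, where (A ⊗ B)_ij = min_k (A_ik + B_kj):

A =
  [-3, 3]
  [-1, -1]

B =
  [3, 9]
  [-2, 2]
A ⊗ B =
  [0, 5]
  [-3, 1]

Apply the min-plus product entry-by-entry:
  C[0][0] = min over k of (A[0][0] + B[0][0] = -3 + 3 = 0, A[0][1] + B[1][0] = 3 + -2 = 1) = 0 (attained at k = 0)
  C[0][1] = min over k of (A[0][0] + B[0][1] = -3 + 9 = 6, A[0][1] + B[1][1] = 3 + 2 = 5) = 5 (attained at k = 1)
  C[1][0] = min over k of (A[1][0] + B[0][0] = -1 + 3 = 2, A[1][1] + B[1][0] = -1 + -2 = -3) = -3 (attained at k = 1)
  C[1][1] = min over k of (A[1][0] + B[0][1] = -1 + 9 = 8, A[1][1] + B[1][1] = -1 + 2 = 1) = 1 (attained at k = 1)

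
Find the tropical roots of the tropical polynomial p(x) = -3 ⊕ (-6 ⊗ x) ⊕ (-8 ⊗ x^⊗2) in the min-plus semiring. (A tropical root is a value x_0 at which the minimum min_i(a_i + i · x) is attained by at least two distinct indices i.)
Roots: {2, 3}

Each tropical root is a break point of the lower envelope of the lines y = a_i + i · x (there are 3 lines, with slopes 0, 1, ..., 2). Only the lines that attain the minimum somewhere contribute to roots; other lines are dominated. Here the surviving (envelope) indices are i = 2, i = 1, i = 0.
Intersections between consecutive envelope lines give the roots: for adjacent envelope indices i < j the intersection is x = (a_i − a_j) / (j − i). Reading off the sorted break points: {2, 3}.
Verification: at each break x_0, at least two indices attain the minimum of min_i(a_i + i · x_0).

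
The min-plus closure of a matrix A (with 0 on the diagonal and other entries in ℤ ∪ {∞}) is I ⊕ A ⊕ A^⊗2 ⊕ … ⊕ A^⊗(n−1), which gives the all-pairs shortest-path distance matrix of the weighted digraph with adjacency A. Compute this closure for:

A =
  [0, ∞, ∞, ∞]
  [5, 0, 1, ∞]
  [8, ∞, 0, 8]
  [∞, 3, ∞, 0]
Closure =
  [0, ∞, ∞, ∞]
  [5, 0, 1, 9]
  [8, 11, 0, 8]
  [8, 3, 4, 0]

This is the Floyd-Warshall all-pairs shortest-path computation. For each intermediate vertex k = 0, 1, …, 3, update dist[i][j] ← min(dist[i][j], dist[i][k] + dist[k][j]). The final matrix gives, for each (i, j), the minimum total weight of any directed path from i to j (possibly empty when i = j).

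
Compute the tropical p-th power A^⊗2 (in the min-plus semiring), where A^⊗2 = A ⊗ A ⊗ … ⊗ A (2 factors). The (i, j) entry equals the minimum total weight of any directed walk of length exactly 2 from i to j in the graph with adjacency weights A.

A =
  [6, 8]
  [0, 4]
A^⊗2 =
  [8, 12]
  [4, 8]

Each entry (A^⊗2)_ij equals the minimum over all length-2 walks i = v_0 → v_1 → … → v_2 = j of Σ_t A[v_t][v_{t+1}]. For example, for (i, j) = (0, 1) we minimise over 2 possible intermediate vertex sequences; the minimum is 12, attained along the walk 0 → 1 → 1.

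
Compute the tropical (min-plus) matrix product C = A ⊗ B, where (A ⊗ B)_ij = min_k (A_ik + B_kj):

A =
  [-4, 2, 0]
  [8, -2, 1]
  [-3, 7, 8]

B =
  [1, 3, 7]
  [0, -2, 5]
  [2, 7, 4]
A ⊗ B =
  [-3, -1, 3]
  [-2, -4, 3]
  [-2, 0, 4]

Apply the min-plus product entry-by-entry:
  C[0][0] = min over k of (A[0][0] + B[0][0] = -4 + 1 = -3, A[0][1] + B[1][0] = 2 + 0 = 2, A[0][2] + B[2][0] = 0 + 2 = 2) = -3 (attained at k = 0)
  C[0][1] = min over k of (A[0][0] + B[0][1] = -4 + 3 = -1, A[0][1] + B[1][1] = 2 + -2 = 0, A[0][2] + B[2][1] = 0 + 7 = 7) = -1 (attained at k = 0)
  C[0][2] = min over k of (A[0][0] + B[0][2] = -4 + 7 = 3, A[0][1] + B[1][2] = 2 + 5 = 7, A[0][2] + B[2][2] = 0 + 4 = 4) = 3 (attained at k = 0)
  C[1][0] = min over k of (A[1][0] + B[0][0] = 8 + 1 = 9, A[1][1] + B[1][0] = -2 + 0 = -2, A[1][2] + B[2][0] = 1 + 2 = 3) = -2 (attained at k = 1)
  C[1][1] = min over k of (A[1][0] + B[0][1] = 8 + 3 = 11, A[1][1] + B[1][1] = -2 + -2 = -4, A[1][2] + B[2][1] = 1 + 7 = 8) = -4 (attained at k = 1)
  C[1][2] = min over k of (A[1][0] + B[0][2] = 8 + 7 = 15, A[1][1] + B[1][2] = -2 + 5 = 3, A[1][2] + B[2][2] = 1 + 4 = 5) = 3 (attained at k = 1)
  C[2][0] = min over k of (A[2][0] + B[0][0] = -3 + 1 = -2, A[2][1] + B[1][0] = 7 + 0 = 7, A[2][2] + B[2][0] = 8 + 2 = 10) = -2 (attained at k = 0)
  C[2][1] = min over k of (A[2][0] + B[0][1] = -3 + 3 = 0, A[2][1] + B[1][1] = 7 + -2 = 5, A[2][2] + B[2][1] = 8 + 7 = 15) = 0 (attained at k = 0)
  C[2][2] = min over k of (A[2][0] + B[0][2] = -3 + 7 = 4, A[2][1] + B[1][2] = 7 + 5 = 12, A[2][2] + B[2][2] = 8 + 4 = 12) = 4 (attained at k = 0)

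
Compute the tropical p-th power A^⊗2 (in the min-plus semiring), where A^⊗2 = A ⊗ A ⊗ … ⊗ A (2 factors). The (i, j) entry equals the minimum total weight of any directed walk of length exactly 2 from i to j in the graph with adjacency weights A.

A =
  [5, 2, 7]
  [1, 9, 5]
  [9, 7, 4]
A^⊗2 =
  [3, 7, 7]
  [6, 3, 8]
  [8, 11, 8]

Each entry (A^⊗2)_ij equals the minimum over all length-2 walks i = v_0 → v_1 → … → v_2 = j of Σ_t A[v_t][v_{t+1}]. For example, for (i, j) = (0, 2) we minimise over 3 possible intermediate vertex sequences; the minimum is 7, attained along the walk 0 → 1 → 2.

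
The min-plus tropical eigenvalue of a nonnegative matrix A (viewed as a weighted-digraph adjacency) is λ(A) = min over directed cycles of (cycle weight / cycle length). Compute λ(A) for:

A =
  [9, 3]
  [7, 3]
λ(A) = 3

Enumerate directed cycles and compute their means (weight / length). Sample:
  cycle 0 → 0: weight = 9, length = 1, mean = 9/1 ≈ 9.000
  cycle 1 → 1: weight = 3, length = 1, mean = 3/1 ≈ 3.000
  cycle 0 → 1 → 0: weight = 10, length = 2, mean = 10/2 ≈ 5.000
  cycle 1 → 0 → 1: weight = 10, length = 2, mean = 10/2 ≈ 5.000
Minimum mean = 3.000, attained e.g. along the cycle 1 → 1 with weight 3 and length 1. So λ(A) = 3/1 = 3.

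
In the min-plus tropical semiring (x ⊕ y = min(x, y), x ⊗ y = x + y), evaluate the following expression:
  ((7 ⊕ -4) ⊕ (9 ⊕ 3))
((7 ⊕ -4) ⊕ (9 ⊕ 3)) = -4

Expand innermost to outermost. Recall ⊕ takes the minimum of its arguments and ⊗ takes their sum. Working out the expression ((7 ⊕ -4) ⊕ (9 ⊕ 3)) gives -4.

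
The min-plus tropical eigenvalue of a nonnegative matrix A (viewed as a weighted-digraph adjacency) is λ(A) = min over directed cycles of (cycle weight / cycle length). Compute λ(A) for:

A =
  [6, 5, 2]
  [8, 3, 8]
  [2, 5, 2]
λ(A) = 2

Enumerate directed cycles and compute their means (weight / length). Sample:
  cycle 0 → 0: weight = 6, length = 1, mean = 6/1 ≈ 6.000
  cycle 1 → 1: weight = 3, length = 1, mean = 3/1 ≈ 3.000
  cycle 2 → 2: weight = 2, length = 1, mean = 2/1 ≈ 2.000
  cycle 0 → 1 → 0: weight = 13, length = 2, mean = 13/2 ≈ 6.500
  cycle 0 → 2 → 0: weight = 4, length = 2, mean = 4/2 ≈ 2.000
  cycle 1 → 0 → 1: weight = 13, length = 2, mean = 13/2 ≈ 6.500
Minimum mean = 2.000, attained e.g. along the cycle 2 → 2 with weight 2 and length 1. So λ(A) = 2/1 = 2.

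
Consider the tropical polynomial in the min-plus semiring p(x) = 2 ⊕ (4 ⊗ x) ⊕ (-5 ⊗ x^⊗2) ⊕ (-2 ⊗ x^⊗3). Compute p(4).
p(4) = 2

A tropical monomial a ⊗ x^⊗i evaluates to a + i · x. Evaluating each term at x = 4:
  Term 0 contributes 2 + 0 · 4 = 2
  Term 1 contributes 4 + 1 · 4 = 8
  Term 2 contributes -5 + 2 · 4 = 3
  Term 3 contributes -2 + 3 · 4 = 10
p(4) = ⊕ of these = min[2, 8, 3, 10] = 2.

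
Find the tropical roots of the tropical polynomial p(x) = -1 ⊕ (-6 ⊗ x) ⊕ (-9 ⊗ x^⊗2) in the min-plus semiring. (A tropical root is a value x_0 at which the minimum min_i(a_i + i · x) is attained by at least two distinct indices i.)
Roots: {3, 5}

Each tropical root is a break point of the lower envelope of the lines y = a_i + i · x (there are 3 lines, with slopes 0, 1, ..., 2). Only the lines that attain the minimum somewhere contribute to roots; other lines are dominated. Here the surviving (envelope) indices are i = 2, i = 1, i = 0.
Intersections between consecutive envelope lines give the roots: for adjacent envelope indices i < j the intersection is x = (a_i − a_j) / (j − i). Reading off the sorted break points: {3, 5}.
Verification: at each break x_0, at least two indices attain the minimum of min_i(a_i + i · x_0).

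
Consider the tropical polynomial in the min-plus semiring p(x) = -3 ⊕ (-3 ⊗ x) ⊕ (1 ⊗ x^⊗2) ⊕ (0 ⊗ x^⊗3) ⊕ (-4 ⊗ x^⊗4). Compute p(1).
p(1) = -3

A tropical monomial a ⊗ x^⊗i evaluates to a + i · x. Evaluating each term at x = 1:
  Term 0 contributes -3 + 0 · 1 = -3
  Term 1 contributes -3 + 1 · 1 = -2
  Term 2 contributes 1 + 2 · 1 = 3
  Term 3 contributes 0 + 3 · 1 = 3
  Term 4 contributes -4 + 4 · 1 = 0
p(1) = ⊕ of these = min[-3, -2, 3, 3, 0] = -3.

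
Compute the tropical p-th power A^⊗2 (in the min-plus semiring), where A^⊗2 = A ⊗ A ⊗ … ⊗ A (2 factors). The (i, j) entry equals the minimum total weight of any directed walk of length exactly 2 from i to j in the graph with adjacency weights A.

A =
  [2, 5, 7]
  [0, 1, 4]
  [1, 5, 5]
A^⊗2 =
  [4, 6, 9]
  [1, 2, 5]
  [3, 6, 8]

Each entry (A^⊗2)_ij equals the minimum over all length-2 walks i = v_0 → v_1 → … → v_2 = j of Σ_t A[v_t][v_{t+1}]. For example, for (i, j) = (0, 2) we minimise over 3 possible intermediate vertex sequences; the minimum is 9, attained along the walk 0 → 0 → 2.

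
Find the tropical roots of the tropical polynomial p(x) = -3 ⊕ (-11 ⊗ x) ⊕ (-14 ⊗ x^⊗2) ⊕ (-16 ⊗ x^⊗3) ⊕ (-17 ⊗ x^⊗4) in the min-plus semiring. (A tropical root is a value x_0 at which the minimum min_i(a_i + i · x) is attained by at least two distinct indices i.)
Roots: {1, 2, 3, 8}

Each tropical root is a break point of the lower envelope of the lines y = a_i + i · x (there are 5 lines, with slopes 0, 1, ..., 4). Only the lines that attain the minimum somewhere contribute to roots; other lines are dominated. Here the surviving (envelope) indices are i = 4, i = 3, i = 2, i = 1, i = 0.
Intersections between consecutive envelope lines give the roots: for adjacent envelope indices i < j the intersection is x = (a_i − a_j) / (j − i). Reading off the sorted break points: {1, 2, 3, 8}.
Verification: at each break x_0, at least two indices attain the minimum of min_i(a_i + i · x_0).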